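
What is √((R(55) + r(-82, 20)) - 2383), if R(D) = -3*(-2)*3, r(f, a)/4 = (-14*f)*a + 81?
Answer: √89799 ≈ 299.67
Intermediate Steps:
r(f, a) = 324 - 56*a*f (r(f, a) = 4*((-14*f)*a + 81) = 4*(-14*a*f + 81) = 4*(81 - 14*a*f) = 324 - 56*a*f)
R(D) = 18 (R(D) = 6*3 = 18)
√((R(55) + r(-82, 20)) - 2383) = √((18 + (324 - 56*20*(-82))) - 2383) = √((18 + (324 + 91840)) - 2383) = √((18 + 92164) - 2383) = √(92182 - 2383) = √89799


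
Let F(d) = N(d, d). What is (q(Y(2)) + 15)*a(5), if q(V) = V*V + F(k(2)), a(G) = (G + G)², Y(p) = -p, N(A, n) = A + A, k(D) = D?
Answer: 2300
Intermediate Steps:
N(A, n) = 2*A
a(G) = 4*G² (a(G) = (2*G)² = 4*G²)
F(d) = 2*d
q(V) = 4 + V² (q(V) = V*V + 2*2 = V² + 4 = 4 + V²)
(q(Y(2)) + 15)*a(5) = ((4 + (-1*2)²) + 15)*(4*5²) = ((4 + (-2)²) + 15)*(4*25) = ((4 + 4) + 15)*100 = (8 + 15)*100 = 23*100 = 2300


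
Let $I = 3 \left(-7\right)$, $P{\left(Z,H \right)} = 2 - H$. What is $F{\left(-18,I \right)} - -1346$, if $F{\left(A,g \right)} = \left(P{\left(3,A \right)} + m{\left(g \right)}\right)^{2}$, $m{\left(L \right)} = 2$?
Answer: $1830$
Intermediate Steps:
$I = -21$
$F{\left(A,g \right)} = \left(4 - A\right)^{2}$ ($F{\left(A,g \right)} = \left(\left(2 - A\right) + 2\right)^{2} = \left(4 - A\right)^{2}$)
$F{\left(-18,I \right)} - -1346 = \left(-4 - 18\right)^{2} - -1346 = \left(-22\right)^{2} + 1346 = 484 + 1346 = 1830$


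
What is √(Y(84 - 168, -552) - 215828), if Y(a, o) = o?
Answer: 2*I*√54095 ≈ 465.17*I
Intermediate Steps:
√(Y(84 - 168, -552) - 215828) = √(-552 - 215828) = √(-216380) = 2*I*√54095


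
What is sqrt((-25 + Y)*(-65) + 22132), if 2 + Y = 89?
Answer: sqrt(18102) ≈ 134.54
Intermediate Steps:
Y = 87 (Y = -2 + 89 = 87)
sqrt((-25 + Y)*(-65) + 22132) = sqrt((-25 + 87)*(-65) + 22132) = sqrt(62*(-65) + 22132) = sqrt(-4030 + 22132) = sqrt(18102)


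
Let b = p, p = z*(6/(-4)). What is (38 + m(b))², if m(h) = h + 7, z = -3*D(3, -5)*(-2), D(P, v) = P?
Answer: 324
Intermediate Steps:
z = 18 (z = -3*3*(-2) = -9*(-2) = 18)
p = -27 (p = 18*(6/(-4)) = 18*(6*(-¼)) = 18*(-3/2) = -27)
b = -27
m(h) = 7 + h
(38 + m(b))² = (38 + (7 - 27))² = (38 - 20)² = 18² = 324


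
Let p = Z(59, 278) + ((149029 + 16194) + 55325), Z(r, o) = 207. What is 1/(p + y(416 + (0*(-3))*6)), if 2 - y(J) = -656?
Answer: 1/221413 ≈ 4.5164e-6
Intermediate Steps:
y(J) = 658 (y(J) = 2 - 1*(-656) = 2 + 656 = 658)
p = 220755 (p = 207 + ((149029 + 16194) + 55325) = 207 + (165223 + 55325) = 207 + 220548 = 220755)
1/(p + y(416 + (0*(-3))*6)) = 1/(220755 + 658) = 1/221413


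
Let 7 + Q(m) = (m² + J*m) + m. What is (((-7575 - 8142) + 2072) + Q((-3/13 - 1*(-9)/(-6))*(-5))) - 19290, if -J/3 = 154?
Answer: -24915017/676 ≈ -36857.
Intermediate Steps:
J = -462 (J = -3*154 = -462)
Q(m) = -7 + m² - 461*m (Q(m) = -7 + ((m² - 462*m) + m) = -7 + (m² - 461*m) = -7 + m² - 461*m)
(((-7575 - 8142) + 2072) + Q((-3/13 - 1*(-9)/(-6))*(-5))) - 19290 = (((-7575 - 8142) + 2072) + (-7 + ((-3/13 - 1*(-9)/(-6))*(-5))² - 461*(-3/13 - 1*(-9)/(-6))*(-5))) - 19290 = ((-15717 + 2072) + (-7 + ((-3*1/13 + 9*(-⅙))*(-5))² - 461*(-3*1/13 + 9*(-⅙))*(-5))) - 19290 = (-13645 + (-7 + ((-3/13 - 3/2)*(-5))² - 461*(-3/13 - 3/2)*(-5))) - 19290 = (-13645 + (-7 + (-45/26*(-5))² - (-20745)*(-5)/26)) - 19290 = (-13645 + (-7 + (225/26)² - 461*225/26)) - 19290 = (-13645 + (-7 + 50625/676 - 103725/26)) - 19290 = (-13645 - 2650957/676) - 19290 = -11874977/676 - 19290 = -24915017/676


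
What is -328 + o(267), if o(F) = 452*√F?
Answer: -328 + 452*√267 ≈ 7057.7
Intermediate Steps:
-328 + o(267) = -328 + 452*√267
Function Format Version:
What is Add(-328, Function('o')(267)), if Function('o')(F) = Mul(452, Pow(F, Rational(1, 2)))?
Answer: Add(-328, Mul(452, Pow(267, Rational(1, 2)))) ≈ 7057.7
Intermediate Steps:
Add(-328, Function('o')(267)) = Add(-328, Mul(452, Pow(267, Rational(1, 2))))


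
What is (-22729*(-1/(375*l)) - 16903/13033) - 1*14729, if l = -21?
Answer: -216019773151/14662125 ≈ -14733.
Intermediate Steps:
(-22729*(-1/(375*l)) - 16903/13033) - 1*14729 = (-22729/((-21*(-375))) - 16903/13033) - 1*14729 = (-22729/7875 - 16903*1/13033) - 14729 = (-22729*1/7875 - 16903/13033) - 14729 = (-3247/1125 - 16903/13033) - 14729 = -61334026/14662125 - 14729 = -216019773151/14662125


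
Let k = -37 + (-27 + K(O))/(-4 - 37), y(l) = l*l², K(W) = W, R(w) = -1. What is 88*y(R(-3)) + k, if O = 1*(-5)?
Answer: -5093/41 ≈ -124.22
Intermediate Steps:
O = -5
y(l) = l³
k = -1485/41 (k = -37 + (-27 - 5)/(-4 - 37) = -37 - 32/(-41) = -37 - 32*(-1/41) = -37 + 32/41 = -1485/41 ≈ -36.219)
88*y(R(-3)) + k = 88*(-1)³ - 1485/41 = 88*(-1) - 1485/41 = -88 - 1485/41 = -5093/41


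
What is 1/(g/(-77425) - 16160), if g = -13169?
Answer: -77425/1251174831 ≈ -6.1882e-5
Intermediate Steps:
1/(g/(-77425) - 16160) = 1/(-13169/(-77425) - 16160) = 1/(-13169*(-1/77425) - 16160) = 1/(13169/77425 - 16160) = 1/(-1251174831/77425) = -77425/1251174831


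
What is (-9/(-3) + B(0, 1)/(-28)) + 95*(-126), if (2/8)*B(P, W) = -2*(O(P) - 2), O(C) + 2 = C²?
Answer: -83777/7 ≈ -11968.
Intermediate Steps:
O(C) = -2 + C²
B(P, W) = 32 - 8*P² (B(P, W) = 4*(-2*((-2 + P²) - 2)) = 4*(-2*(-4 + P²)) = 4*(8 - 2*P²) = 32 - 8*P²)
(-9/(-3) + B(0, 1)/(-28)) + 95*(-126) = (-9/(-3) + (32 - 8*0²)/(-28)) + 95*(-126) = (-9*(-⅓) + (32 - 8*0)*(-1/28)) - 11970 = (3 + (32 + 0)*(-1/28)) - 11970 = (3 + 32*(-1/28)) - 11970 = (3 - 8/7) - 11970 = 13/7 - 11970 = -83777/7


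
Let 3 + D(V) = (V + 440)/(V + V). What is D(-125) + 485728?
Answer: 24286187/50 ≈ 4.8572e+5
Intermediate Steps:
D(V) = -3 + (440 + V)/(2*V) (D(V) = -3 + (V + 440)/(V + V) = -3 + (440 + V)/((2*V)) = -3 + (440 + V)*(1/(2*V)) = -3 + (440 + V)/(2*V))
D(-125) + 485728 = (-5/2 + 220/(-125)) + 485728 = (-5/2 + 220*(-1/125)) + 485728 = (-5/2 - 44/25) + 485728 = -213/50 + 485728 = 24286187/50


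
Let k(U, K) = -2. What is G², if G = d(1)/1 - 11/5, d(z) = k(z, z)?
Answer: 441/25 ≈ 17.640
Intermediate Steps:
d(z) = -2
G = -21/5 (G = -2/1 - 11/5 = -2*1 - 11*⅕ = -2 - 11/5 = -21/5 ≈ -4.2000)
G² = (-21/5)² = 441/25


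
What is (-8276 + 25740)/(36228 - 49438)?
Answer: -8732/6605 ≈ -1.3220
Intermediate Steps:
(-8276 + 25740)/(36228 - 49438) = 17464/(-13210) = 17464*(-1/13210) = -8732/6605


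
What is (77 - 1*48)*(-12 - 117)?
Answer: -3741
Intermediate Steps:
(77 - 1*48)*(-12 - 117) = (77 - 48)*(-129) = 29*(-129) = -3741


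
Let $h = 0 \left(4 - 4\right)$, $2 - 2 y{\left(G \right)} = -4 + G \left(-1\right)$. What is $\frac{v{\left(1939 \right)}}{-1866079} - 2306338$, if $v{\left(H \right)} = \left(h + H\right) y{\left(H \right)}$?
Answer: $- \frac{8607621588759}{3732158} \approx -2.3063 \cdot 10^{6}$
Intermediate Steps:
$y{\left(G \right)} = 3 + \frac{G}{2}$ ($y{\left(G \right)} = 1 - \frac{-4 + G \left(-1\right)}{2} = 1 - \frac{-4 - G}{2} = 1 + \left(2 + \frac{G}{2}\right) = 3 + \frac{G}{2}$)
$h = 0$ ($h = 0 \cdot 0 = 0$)
$v{\left(H \right)} = H \left(3 + \frac{H}{2}\right)$ ($v{\left(H \right)} = \left(0 + H\right) \left(3 + \frac{H}{2}\right) = H \left(3 + \frac{H}{2}\right)$)
$\frac{v{\left(1939 \right)}}{-1866079} - 2306338 = \frac{\frac{1}{2} \cdot 1939 \left(6 + 1939\right)}{-1866079} - 2306338 = \frac{1}{2} \cdot 1939 \cdot 1945 \left(- \frac{1}{1866079}\right) - 2306338 = \frac{3771355}{2} \left(- \frac{1}{1866079}\right) - 2306338 = - \frac{3771355}{3732158} - 2306338 = - \frac{8607621588759}{3732158}$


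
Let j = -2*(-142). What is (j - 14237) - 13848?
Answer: -27801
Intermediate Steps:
j = 284
(j - 14237) - 13848 = (284 - 14237) - 13848 = -13953 - 13848 = -27801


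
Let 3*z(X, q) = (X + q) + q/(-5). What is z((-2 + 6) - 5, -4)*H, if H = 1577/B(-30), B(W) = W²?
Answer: -11039/4500 ≈ -2.4531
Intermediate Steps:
z(X, q) = X/3 + 4*q/15 (z(X, q) = ((X + q) + q/(-5))/3 = ((X + q) + q*(-⅕))/3 = ((X + q) - q/5)/3 = (X + 4*q/5)/3 = X/3 + 4*q/15)
H = 1577/900 (H = 1577/((-30)²) = 1577/900 ≈ 1.7522)
z((-2 + 6) - 5, -4)*H = (((-2 + 6) - 5)/3 + (4/15)*(-4))*(1577/900) = ((4 - 5)/3 - 16/15)*(1577/900) = ((⅓)*(-1) - 16/15)*(1577/900) = (-⅓ - 16/15)*(1577/900) = -7/5*1577/900 = -11039/4500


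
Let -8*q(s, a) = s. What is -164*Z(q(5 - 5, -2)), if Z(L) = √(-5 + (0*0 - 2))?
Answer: -164*I*√7 ≈ -433.9*I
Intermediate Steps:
q(s, a) = -s/8
Z(L) = I*√7 (Z(L) = √(-5 + (0 - 2)) = √(-5 - 2) = √(-7) = I*√7)
-164*Z(q(5 - 5, -2)) = -164*I*√7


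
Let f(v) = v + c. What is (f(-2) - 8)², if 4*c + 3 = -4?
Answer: 2209/16 ≈ 138.06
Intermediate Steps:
c = -7/4 (c = -¾ + (¼)*(-4) = -¾ - 1 = -7/4 ≈ -1.7500)
f(v) = -7/4 + v (f(v) = v - 7/4 = -7/4 + v)
(f(-2) - 8)² = ((-7/4 - 2) - 8)² = (-15/4 - 8)² = (-47/4)² = 2209/16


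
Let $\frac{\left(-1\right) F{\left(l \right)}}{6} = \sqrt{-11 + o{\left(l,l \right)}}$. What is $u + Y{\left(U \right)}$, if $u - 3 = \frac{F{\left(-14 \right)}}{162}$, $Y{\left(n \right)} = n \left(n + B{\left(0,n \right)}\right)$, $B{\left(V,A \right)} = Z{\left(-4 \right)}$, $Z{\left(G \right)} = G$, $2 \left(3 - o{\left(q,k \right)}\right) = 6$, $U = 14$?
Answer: $143 - \frac{i \sqrt{11}}{27} \approx 143.0 - 0.12284 i$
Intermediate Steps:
$o{\left(q,k \right)} = 0$ ($o{\left(q,k \right)} = 3 - 3 = 0$)
$B{\left(V,A \right)} = -4$
$F{\left(l \right)} = - 6 i \sqrt{11}$ ($F{\left(l \right)} = - 6 \sqrt{-11 + 0} = - 6 \sqrt{-11} = - 6 i \sqrt{11}$)
$Y{\left(n \right)} = n \left(-4 + n\right)$ ($Y{\left(n \right)} = n \left(n - 4\right) = n \left(-4 + n\right)$)
$u = 3 - \frac{i \sqrt{11}}{27}$ ($u = 3 + \frac{\left(-6\right) i \sqrt{11}}{162} = 3 + - 6 i \sqrt{11} \cdot \frac{1}{162} = 3 - \frac{i \sqrt{11}}{27} \approx 3.0 - 0.12284 i$)
$u + Y{\left(U \right)} = \left(3 - \frac{i \sqrt{11}}{27}\right) + 14 \left(-4 + 14\right) = \left(3 - \frac{i \sqrt{11}}{27}\right) + 14 \cdot 10 = \left(3 - \frac{i \sqrt{11}}{27}\right) + 140 = 143 - \frac{i \sqrt{11}}{27}$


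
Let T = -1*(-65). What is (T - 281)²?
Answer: 46656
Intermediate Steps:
T = 65
(T - 281)² = (65 - 281)² = (-216)² = 46656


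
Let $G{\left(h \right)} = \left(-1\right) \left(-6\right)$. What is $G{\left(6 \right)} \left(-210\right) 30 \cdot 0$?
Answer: $0$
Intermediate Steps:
$G{\left(h \right)} = 6$
$G{\left(6 \right)} \left(-210\right) 30 \cdot 0 = 6 \left(-210\right) 30 \cdot 0 = \left(-1260\right) 0 = 0$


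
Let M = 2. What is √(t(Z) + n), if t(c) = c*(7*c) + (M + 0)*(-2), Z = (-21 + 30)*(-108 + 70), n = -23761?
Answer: 337*√7 ≈ 891.62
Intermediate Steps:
Z = -342 (Z = 9*(-38) = -342)
t(c) = -4 + 7*c² (t(c) = c*(7*c) + (2 + 0)*(-2) = 7*c² + 2*(-2) = 7*c² - 4 = -4 + 7*c²)
√(t(Z) + n) = √((-4 + 7*(-342)²) - 23761) = √((-4 + 7*116964) - 23761) = √((-4 + 818748) - 23761) = √(818744 - 23761) = √794983 = 337*√7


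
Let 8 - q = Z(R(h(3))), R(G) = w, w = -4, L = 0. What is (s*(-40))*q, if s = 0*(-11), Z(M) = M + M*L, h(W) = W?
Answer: 0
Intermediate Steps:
R(G) = -4
Z(M) = M (Z(M) = M + M*0 = M + 0 = M)
q = 12 (q = 8 - 1*(-4) = 8 + 4 = 12)
s = 0
(s*(-40))*q = (0*(-40))*12 = 0*12 = 0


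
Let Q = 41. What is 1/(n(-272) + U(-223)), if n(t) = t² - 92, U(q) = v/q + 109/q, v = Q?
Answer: 223/16477766 ≈ 1.3533e-5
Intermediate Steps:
v = 41
U(q) = 150/q (U(q) = 41/q + 109/q = 150/q)
n(t) = -92 + t²
1/(n(-272) + U(-223)) = 1/((-92 + (-272)²) + 150/(-223)) = 1/((-92 + 73984) + 150*(-1/223)) = 1/(73892 - 150/223) = 1/(16477766/223) = 223/16477766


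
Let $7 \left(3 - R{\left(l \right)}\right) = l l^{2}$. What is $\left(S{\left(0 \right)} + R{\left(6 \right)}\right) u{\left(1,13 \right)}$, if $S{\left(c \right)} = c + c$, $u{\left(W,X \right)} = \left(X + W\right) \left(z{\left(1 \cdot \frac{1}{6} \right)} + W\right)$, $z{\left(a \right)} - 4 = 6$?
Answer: $-4290$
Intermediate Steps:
$z{\left(a \right)} = 10$ ($z{\left(a \right)} = 4 + 6 = 10$)
$u{\left(W,X \right)} = \left(10 + W\right) \left(W + X\right)$ ($u{\left(W,X \right)} = \left(X + W\right) \left(10 + W\right) = \left(W + X\right) \left(10 + W\right) = \left(10 + W\right) \left(W + X\right)$)
$R{\left(l \right)} = 3 - \frac{l^{3}}{7}$ ($R{\left(l \right)} = 3 - \frac{l l^{2}}{7} = 3 - \frac{l^{3}}{7}$)
$S{\left(c \right)} = 2 c$
$\left(S{\left(0 \right)} + R{\left(6 \right)}\right) u{\left(1,13 \right)} = \left(2 \cdot 0 + \left(3 - \frac{6^{3}}{7}\right)\right) \left(1^{2} + 10 \cdot 1 + 10 \cdot 13 + 1 \cdot 13\right) = \left(0 + \left(3 - \frac{216}{7}\right)\right) \left(1 + 10 + 130 + 13\right) = \left(0 + \left(3 - \frac{216}{7}\right)\right) 154 = \left(0 - \frac{195}{7}\right) 154 = \left(- \frac{195}{7}\right) 154 = -4290$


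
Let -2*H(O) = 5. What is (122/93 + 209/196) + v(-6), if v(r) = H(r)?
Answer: -2221/18228 ≈ -0.12185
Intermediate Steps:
H(O) = -5/2 (H(O) = -½*5 = -5/2)
v(r) = -5/2
(122/93 + 209/196) + v(-6) = (122/93 + 209/196) - 5/2 = 43349/18228 - 5/2 = -2221/18228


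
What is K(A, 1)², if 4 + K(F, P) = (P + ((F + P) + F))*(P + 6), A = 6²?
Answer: 264196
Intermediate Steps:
A = 36
K(F, P) = -4 + (6 + P)*(2*F + 2*P) (K(F, P) = -4 + (P + ((F + P) + F))*(P + 6) = -4 + (P + (P + 2*F))*(6 + P) = -4 + (2*F + 2*P)*(6 + P) = -4 + (6 + P)*(2*F + 2*P))
K(A, 1)² = (-4 + 2*1² + 12*36 + 12*1 + 2*36*1)² = (-4 + 2*1 + 432 + 12 + 72)² = (-4 + 2 + 432 + 12 + 72)² = 514² = 264196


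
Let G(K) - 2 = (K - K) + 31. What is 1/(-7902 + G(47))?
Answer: -1/7869 ≈ -0.00012708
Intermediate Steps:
G(K) = 33 (G(K) = 2 + ((K - K) + 31) = 2 + (0 + 31) = 2 + 31 = 33)
1/(-7902 + G(47)) = 1/(-7902 + 33) = 1/(-7869) = -1/7869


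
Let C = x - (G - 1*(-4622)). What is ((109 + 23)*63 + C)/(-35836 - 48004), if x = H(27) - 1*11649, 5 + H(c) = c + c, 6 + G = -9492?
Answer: -199/10480 ≈ -0.018989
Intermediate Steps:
G = -9498 (G = -6 - 9492 = -9498)
H(c) = -5 + 2*c (H(c) = -5 + (c + c) = -5 + 2*c)
x = -11600 (x = (-5 + 2*27) - 1*11649 = (-5 + 54) - 11649 = 49 - 11649 = -11600)
C = -6724 (C = -11600 - (-9498 - 1*(-4622)) = -11600 - (-9498 + 4622) = -11600 - 1*(-4876) = -11600 + 4876 = -6724)
((109 + 23)*63 + C)/(-35836 - 48004) = ((109 + 23)*63 - 6724)/(-35836 - 48004) = (132*63 - 6724)/(-83840) = (8316 - 6724)*(-1/83840) = 1592*(-1/83840) = -199/10480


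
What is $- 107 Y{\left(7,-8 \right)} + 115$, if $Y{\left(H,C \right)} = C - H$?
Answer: $1720$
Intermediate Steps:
$- 107 Y{\left(7,-8 \right)} + 115 = - 107 \left(-8 - 7\right) + 115 = \left(-107\right) \left(-15\right) + 115 = 1605 + 115 = 1720$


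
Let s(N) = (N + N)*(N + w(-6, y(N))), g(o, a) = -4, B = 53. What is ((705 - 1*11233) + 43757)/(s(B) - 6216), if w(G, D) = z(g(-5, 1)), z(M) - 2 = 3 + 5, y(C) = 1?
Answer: 4747/66 ≈ 71.924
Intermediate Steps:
z(M) = 10 (z(M) = 2 + (3 + 5) = 2 + 8 = 10)
w(G, D) = 10
s(N) = 2*N*(10 + N) (s(N) = (N + N)*(N + 10) = (2*N)*(10 + N) = 2*N*(10 + N))
((705 - 1*11233) + 43757)/(s(B) - 6216) = ((705 - 1*11233) + 43757)/(2*53*(10 + 53) - 6216) = ((705 - 11233) + 43757)/(2*53*63 - 6216) = (-10528 + 43757)/(6678 - 6216) = 33229/462 = 33229*(1/462) = 4747/66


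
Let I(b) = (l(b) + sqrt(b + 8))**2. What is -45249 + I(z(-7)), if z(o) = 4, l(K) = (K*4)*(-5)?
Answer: -38837 - 320*sqrt(3) ≈ -39391.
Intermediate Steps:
l(K) = -20*K (l(K) = (4*K)*(-5) = -20*K)
I(b) = (sqrt(8 + b) - 20*b)**2 (I(b) = (-20*b + sqrt(b + 8))**2 = (-20*b + sqrt(8 + b))**2 = (sqrt(8 + b) - 20*b)**2)
-45249 + I(z(-7)) = -45249 + (-sqrt(8 + 4) + 20*4)**2 = -45249 + (-sqrt(12) + 80)**2 = -45249 + (-2*sqrt(3) + 80)**2 = -45249 + (80 - 2*sqrt(3))**2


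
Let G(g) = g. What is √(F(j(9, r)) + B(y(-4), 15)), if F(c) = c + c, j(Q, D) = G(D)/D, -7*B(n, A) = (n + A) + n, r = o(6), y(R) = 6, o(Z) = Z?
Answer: I*√91/7 ≈ 1.3628*I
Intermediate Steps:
r = 6
B(n, A) = -2*n/7 - A/7 (B(n, A) = -((n + A) + n)/7 = -((A + n) + n)/7 = -(A + 2*n)/7 = -2*n/7 - A/7)
j(Q, D) = 1 (j(Q, D) = D/D = 1)
F(c) = 2*c
√(F(j(9, r)) + B(y(-4), 15)) = √(2*1 + (-2/7*6 - ⅐*15)) = √(2 + (-12/7 - 15/7)) = √(2 - 27/7) = √(-13/7) = I*√91/7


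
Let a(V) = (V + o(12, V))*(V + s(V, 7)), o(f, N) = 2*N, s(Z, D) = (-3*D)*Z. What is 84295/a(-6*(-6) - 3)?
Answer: -16859/13068 ≈ -1.2901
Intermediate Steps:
s(Z, D) = -3*D*Z
a(V) = -60*V² (a(V) = (V + 2*V)*(V - 3*7*V) = (3*V)*(V - 21*V) = (3*V)*(-20*V) = -60*V²)
84295/a(-6*(-6) - 3) = 84295/((-60*(-6*(-6) - 3)²)) = 84295/((-60*(36 - 3)²)) = 84295/((-60*33²)) = 84295/((-60*1089)) = 84295/(-65340) = 84295*(-1/65340) = -16859/13068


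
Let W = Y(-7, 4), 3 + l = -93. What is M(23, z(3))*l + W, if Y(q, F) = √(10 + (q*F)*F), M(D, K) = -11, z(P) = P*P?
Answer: 1056 + I*√102 ≈ 1056.0 + 10.1*I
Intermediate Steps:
z(P) = P²
l = -96 (l = -3 - 93 = -96)
Y(q, F) = √(10 + q*F²) (Y(q, F) = √(10 + (F*q)*F) = √(10 + q*F²))
W = I*√102 (W = √(10 - 7*4²) = √(10 - 7*16) = √(10 - 112) = √(-102) = I*√102 ≈ 10.1*I)
M(23, z(3))*l + W = -11*(-96) + I*√102 = 1056 + I*√102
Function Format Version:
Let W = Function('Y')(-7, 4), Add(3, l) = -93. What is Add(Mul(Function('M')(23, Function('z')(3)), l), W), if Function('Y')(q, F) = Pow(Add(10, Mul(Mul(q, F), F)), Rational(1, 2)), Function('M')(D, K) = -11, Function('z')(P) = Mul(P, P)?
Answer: Add(1056, Mul(I, Pow(102, Rational(1, 2)))) ≈ Add(1056.0, Mul(10.100, I))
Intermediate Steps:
Function('z')(P) = Pow(P, 2)
l = -96 (l = Add(-3, -93) = -96)
Function('Y')(q, F) = Pow(Add(10, Mul(q, Pow(F, 2))), Rational(1, 2)) (Function('Y')(q, F) = Pow(Add(10, Mul(Mul(F, q), F)), Rational(1, 2)) = Pow(Add(10, Mul(q, Pow(F, 2))), Rational(1, 2)))
W = Mul(I, Pow(102, Rational(1, 2))) (W = Pow(Add(10, Mul(-7, Pow(4, 2))), Rational(1, 2)) = Pow(Add(10, Mul(-7, 16)), Rational(1, 2)) = Pow(Add(10, -112), Rational(1, 2)) = Pow(-102, Rational(1, 2)) = Mul(I, Pow(102, Rational(1, 2))) ≈ Mul(10.100, I))
Add(Mul(Function('M')(23, Function('z')(3)), l), W) = Add(Mul(-11, -96), Mul(I, Pow(102, Rational(1, 2)))) = Add(1056, Mul(I, Pow(102, Rational(1, 2))))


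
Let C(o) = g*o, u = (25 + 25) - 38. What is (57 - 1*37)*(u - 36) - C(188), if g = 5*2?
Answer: -2360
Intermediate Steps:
u = 12 (u = 50 - 38 = 12)
g = 10
C(o) = 10*o
(57 - 1*37)*(u - 36) - C(188) = (57 - 1*37)*(12 - 36) - 10*188 = (57 - 37)*(-24) - 1*1880 = 20*(-24) - 1880 = -480 - 1880 = -2360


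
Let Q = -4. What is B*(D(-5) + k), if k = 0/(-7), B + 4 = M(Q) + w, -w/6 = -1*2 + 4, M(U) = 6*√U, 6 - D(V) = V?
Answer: -176 + 132*I ≈ -176.0 + 132.0*I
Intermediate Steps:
D(V) = 6 - V
w = -12 (w = -6*(-1*2 + 4) = -6*(-2 + 4) = -6*2 = -12)
B = -16 + 12*I (B = -4 + (6*√(-4) - 12) = -4 + (6*(2*I) - 12) = -4 + (12*I - 12) = -4 + (-12 + 12*I) = -16 + 12*I ≈ -16.0 + 12.0*I)
k = 0 (k = 0*(-⅐) = 0)
B*(D(-5) + k) = (-16 + 12*I)*((6 - 1*(-5)) + 0) = (-16 + 12*I)*((6 + 5) + 0) = (-16 + 12*I)*(11 + 0) = (-16 + 12*I)*11 = -176 + 132*I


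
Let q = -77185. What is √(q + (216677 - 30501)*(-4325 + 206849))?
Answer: √37705031039 ≈ 1.9418e+5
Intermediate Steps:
√(q + (216677 - 30501)*(-4325 + 206849)) = √(-77185 + (216677 - 30501)*(-4325 + 206849)) = √(-77185 + 186176*202524) = √(-77185 + 37705108224) = √37705031039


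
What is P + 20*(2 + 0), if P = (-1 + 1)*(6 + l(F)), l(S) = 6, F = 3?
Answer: 40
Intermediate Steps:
P = 0 (P = (-1 + 1)*(6 + 6) = 0*12 = 0)
P + 20*(2 + 0) = 0 + 20*(2 + 0) = 0 + 20*2 = 0 + 40 = 40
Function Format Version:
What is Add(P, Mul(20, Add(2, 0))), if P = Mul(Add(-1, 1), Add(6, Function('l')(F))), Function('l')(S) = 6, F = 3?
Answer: 40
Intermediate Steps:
P = 0 (P = Mul(Add(-1, 1), Add(6, 6)) = Mul(0, 12) = 0)
Add(P, Mul(20, Add(2, 0))) = Add(0, Mul(20, Add(2, 0))) = Add(0, Mul(20, 2)) = Add(0, 40) = 40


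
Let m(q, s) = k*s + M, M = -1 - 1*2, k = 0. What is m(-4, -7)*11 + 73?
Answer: 40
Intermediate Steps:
M = -3 (M = -1 - 2 = -3)
m(q, s) = -3 (m(q, s) = 0*s - 3 = 0 - 3 = -3)
m(-4, -7)*11 + 73 = -3*11 + 73 = -33 + 73 = 40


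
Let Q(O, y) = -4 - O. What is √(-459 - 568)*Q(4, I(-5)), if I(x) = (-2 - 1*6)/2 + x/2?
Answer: -8*I*√1027 ≈ -256.37*I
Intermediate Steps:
I(x) = -4 + x/2 (I(x) = (-2 - 6)*(½) + x*(½) = -8*½ + x/2 = -4 + x/2)
√(-459 - 568)*Q(4, I(-5)) = √(-459 - 568)*(-4 - 1*4) = √(-1027)*(-4 - 4) = (I*√1027)*(-8) = -8*I*√1027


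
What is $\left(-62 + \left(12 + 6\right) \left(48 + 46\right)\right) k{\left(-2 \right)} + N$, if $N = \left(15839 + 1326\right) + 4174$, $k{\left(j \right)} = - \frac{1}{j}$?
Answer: $22154$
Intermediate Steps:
$N = 21339$ ($N = 17165 + 4174 = 21339$)
$\left(-62 + \left(12 + 6\right) \left(48 + 46\right)\right) k{\left(-2 \right)} + N = \left(-62 + \left(12 + 6\right) \left(48 + 46\right)\right) \left(- \frac{1}{-2}\right) + 21339 = \left(-62 + 18 \cdot 94\right) \left(\left(-1\right) \left(- \frac{1}{2}\right)\right) + 21339 = \left(-62 + 1692\right) \frac{1}{2} + 21339 = 1630 \cdot \frac{1}{2} + 21339 = 815 + 21339 = 22154$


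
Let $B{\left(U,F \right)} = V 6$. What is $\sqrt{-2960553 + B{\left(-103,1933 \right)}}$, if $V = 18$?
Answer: $i \sqrt{2960445} \approx 1720.6 i$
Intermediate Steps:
$B{\left(U,F \right)} = 108$ ($B{\left(U,F \right)} = 18 \cdot 6 = 108$)
$\sqrt{-2960553 + B{\left(-103,1933 \right)}} = \sqrt{-2960553 + 108} = \sqrt{-2960445} = i \sqrt{2960445}$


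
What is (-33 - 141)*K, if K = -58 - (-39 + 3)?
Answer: 3828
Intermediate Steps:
K = -22 (K = -58 - 1*(-36) = -58 + 36 = -22)
(-33 - 141)*K = (-33 - 141)*(-22) = -174*(-22) = 3828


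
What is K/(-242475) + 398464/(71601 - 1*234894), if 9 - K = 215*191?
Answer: -188497696/83007275 ≈ -2.2709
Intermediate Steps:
K = -41056 (K = 9 - 215*191 = 9 - 1*41065 = 9 - 41065 = -41056)
K/(-242475) + 398464/(71601 - 1*234894) = -41056/(-242475) + 398464/(71601 - 1*234894) = -41056*(-1/242475) + 398464/(71601 - 234894) = 41056/242475 + 398464/(-163293) = 41056/242475 + 398464*(-1/163293) = 41056/242475 - 398464/163293 = -188497696/83007275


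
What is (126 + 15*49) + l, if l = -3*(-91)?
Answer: 1134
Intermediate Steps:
l = 273
(126 + 15*49) + l = (126 + 15*49) + 273 = (126 + 735) + 273 = 861 + 273 = 1134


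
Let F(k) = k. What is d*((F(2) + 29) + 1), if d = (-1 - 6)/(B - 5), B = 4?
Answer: 224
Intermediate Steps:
d = 7 (d = (-1 - 6)/(4 - 5) = -7/(-1) = -7*(-1) = 7)
d*((F(2) + 29) + 1) = 7*((2 + 29) + 1) = 7*(31 + 1) = 7*32 = 224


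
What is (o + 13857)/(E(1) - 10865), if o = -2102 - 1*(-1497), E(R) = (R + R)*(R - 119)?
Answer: -13252/11101 ≈ -1.1938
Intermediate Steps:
E(R) = 2*R*(-119 + R) (E(R) = (2*R)*(-119 + R) = 2*R*(-119 + R))
o = -605 (o = -2102 + 1497 = -605)
(o + 13857)/(E(1) - 10865) = (-605 + 13857)/(2*1*(-119 + 1) - 10865) = 13252/(2*1*(-118) - 10865) = 13252/(-236 - 10865) = 13252/(-11101) = 13252*(-1/11101) = -13252/11101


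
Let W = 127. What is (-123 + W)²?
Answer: 16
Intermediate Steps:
(-123 + W)² = (-123 + 127)² = 4² = 16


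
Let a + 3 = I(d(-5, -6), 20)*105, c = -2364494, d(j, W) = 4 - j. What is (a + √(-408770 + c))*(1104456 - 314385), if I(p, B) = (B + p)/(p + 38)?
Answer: 2294366184/47 + 3160284*I*√173329 ≈ 4.8816e+7 + 1.3157e+9*I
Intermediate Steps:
I(p, B) = (B + p)/(38 + p)
a = 2904/47 (a = -3 + ((20 + (4 - 1*(-5)))/(38 + (4 - 1*(-5))))*105 = -3 + ((20 + (4 + 5))/(38 + (4 + 5)))*105 = -3 + ((20 + 9)/(38 + 9))*105 = -3 + (29/47)*105 = -3 + 3045/47 = 2904/47 ≈ 61.787)
(a + √(-408770 + c))*(1104456 - 314385) = (2904/47 + √(-408770 - 2364494))*(1104456 - 314385) = (2904/47 + √(-2773264))*790071 = (2904/47 + 4*I*√173329)*790071 = 2294366184/47 + 3160284*I*√173329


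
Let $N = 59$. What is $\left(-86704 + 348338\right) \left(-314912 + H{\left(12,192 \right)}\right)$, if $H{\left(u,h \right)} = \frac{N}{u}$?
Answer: $- \frac{494342399045}{6} \approx -8.239 \cdot 10^{10}$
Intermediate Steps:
$H{\left(u,h \right)} = \frac{59}{u}$
$\left(-86704 + 348338\right) \left(-314912 + H{\left(12,192 \right)}\right) = \left(-86704 + 348338\right) \left(-314912 + \frac{59}{12}\right) = 261634 \left(-314912 + 59 \cdot \frac{1}{12}\right) = 261634 \left(-314912 + \frac{59}{12}\right) = 261634 \left(- \frac{3778885}{12}\right) = - \frac{494342399045}{6}$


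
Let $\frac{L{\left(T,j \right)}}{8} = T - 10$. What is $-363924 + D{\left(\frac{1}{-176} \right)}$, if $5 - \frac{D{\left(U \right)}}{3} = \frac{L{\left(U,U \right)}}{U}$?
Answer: $-406173$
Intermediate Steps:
$L{\left(T,j \right)} = -80 + 8 T$ ($L{\left(T,j \right)} = 8 \left(T - 10\right) = 8 \left(-10 + T\right) = -80 + 8 T$)
$D{\left(U \right)} = 15 - \frac{3 \left(-80 + 8 U\right)}{U}$ ($D{\left(U \right)} = 15 - 3 \frac{-80 + 8 U}{U} = 15 - \frac{3 \left(-80 + 8 U\right)}{U}$)
$-363924 + D{\left(\frac{1}{-176} \right)} = -363924 + \left(-9 + \frac{240}{\frac{1}{-176}}\right) = -363924 + \left(-9 + \frac{240}{- \frac{1}{176}}\right) = -363924 + \left(-9 + 240 \left(-176\right)\right) = -363924 - 42249 = -406173$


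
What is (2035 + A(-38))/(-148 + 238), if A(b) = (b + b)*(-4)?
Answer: 2339/90 ≈ 25.989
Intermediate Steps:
A(b) = -8*b (A(b) = (2*b)*(-4) = -8*b)
(2035 + A(-38))/(-148 + 238) = (2035 - 8*(-38))/(-148 + 238) = (2035 + 304)/90 = 2339*(1/90) = 2339/90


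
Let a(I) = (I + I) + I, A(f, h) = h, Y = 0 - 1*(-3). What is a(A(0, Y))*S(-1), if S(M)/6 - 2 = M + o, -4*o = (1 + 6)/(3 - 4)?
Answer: 297/2 ≈ 148.50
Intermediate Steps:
Y = 3 (Y = 0 + 3 = 3)
o = 7/4 (o = -(1 + 6)/(4*(3 - 4)) = -7/(4*(-1)) = -7*(-1)/4 = -¼*(-7) = 7/4 ≈ 1.7500)
a(I) = 3*I (a(I) = 2*I + I = 3*I)
S(M) = 45/2 + 6*M (S(M) = 12 + 6*(M + 7/4) = 12 + 6*(7/4 + M) = 12 + (21/2 + 6*M) = 45/2 + 6*M)
a(A(0, Y))*S(-1) = (3*3)*(45/2 + 6*(-1)) = 9*(45/2 - 6) = 9*(33/2) = 297/2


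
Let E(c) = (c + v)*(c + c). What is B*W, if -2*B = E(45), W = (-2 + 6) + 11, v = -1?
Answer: -29700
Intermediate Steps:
W = 15 (W = 4 + 11 = 15)
E(c) = 2*c*(-1 + c) (E(c) = (c - 1)*(c + c) = (-1 + c)*(2*c) = 2*c*(-1 + c))
B = -1980 (B = -45*(-1 + 45) = -45*44 = -½*3960 = -1980)
B*W = -1980*15 = -29700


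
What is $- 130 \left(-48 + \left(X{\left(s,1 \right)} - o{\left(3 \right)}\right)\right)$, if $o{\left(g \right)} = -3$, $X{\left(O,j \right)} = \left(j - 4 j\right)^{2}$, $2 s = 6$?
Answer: $4680$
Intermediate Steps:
$s = 3$ ($s = \frac{1}{2} \cdot 6 = 3$)
$X{\left(O,j \right)} = 9 j^{2}$ ($X{\left(O,j \right)} = \left(- 3 j\right)^{2} = 9 j^{2}$)
$- 130 \left(-48 + \left(X{\left(s,1 \right)} - o{\left(3 \right)}\right)\right) = - 130 \left(-48 - \left(-3 - 9 \cdot 1^{2}\right)\right) = - 130 \left(-48 + \left(9 \cdot 1 + 3\right)\right) = - 130 \left(-48 + \left(9 + 3\right)\right) = - 130 \left(-48 + 12\right) = \left(-130\right) \left(-36\right) = 4680$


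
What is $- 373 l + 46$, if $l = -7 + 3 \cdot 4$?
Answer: $-1819$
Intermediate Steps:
$l = 5$ ($l = -7 + 12 = 5$)
$- 373 l + 46 = \left(-373\right) 5 + 46 = -1865 + 46 = -1819$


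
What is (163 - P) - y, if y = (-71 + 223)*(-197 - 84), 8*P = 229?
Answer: 342771/8 ≈ 42846.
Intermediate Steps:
P = 229/8 (P = (⅛)*229 = 229/8 ≈ 28.625)
y = -42712 (y = 152*(-281) = -42712)
(163 - P) - y = (163 - 1*229/8) - 1*(-42712) = (163 - 229/8) + 42712 = 1075/8 + 42712 = 342771/8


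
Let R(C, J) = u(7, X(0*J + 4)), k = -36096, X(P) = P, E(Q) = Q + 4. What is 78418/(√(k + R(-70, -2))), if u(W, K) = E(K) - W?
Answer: -78418*I*√36095/36095 ≈ -412.75*I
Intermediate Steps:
E(Q) = 4 + Q
u(W, K) = 4 + K - W (u(W, K) = (4 + K) - W = 4 + K - W)
R(C, J) = 1 (R(C, J) = 4 + (0*J + 4) - 1*7 = 4 + (0 + 4) - 7 = 4 + 4 - 7 = 1)
78418/(√(k + R(-70, -2))) = 78418/(√(-36096 + 1)) = 78418/(√(-36095)) = 78418/((I*√36095)) = 78418*(-I*√36095/36095) = -78418*I*√36095/36095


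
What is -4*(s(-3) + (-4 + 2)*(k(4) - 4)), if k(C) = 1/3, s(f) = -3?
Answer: -52/3 ≈ -17.333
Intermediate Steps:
k(C) = ⅓
-4*(s(-3) + (-4 + 2)*(k(4) - 4)) = -4*(-3 + (-4 + 2)*(⅓ - 4)) = -4*(-3 - 2*(-11/3)) = -4*(-3 + 22/3) = -4*13/3 = -52/3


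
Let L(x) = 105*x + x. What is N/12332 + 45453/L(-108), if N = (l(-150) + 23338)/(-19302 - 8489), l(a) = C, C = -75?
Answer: -1298154615505/326953555848 ≈ -3.9705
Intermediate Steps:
l(a) = -75
L(x) = 106*x
N = -23263/27791 (N = (-75 + 23338)/(-19302 - 8489) = 23263/(-27791) = 23263*(-1/27791) = -23263/27791 ≈ -0.83707)
N/12332 + 45453/L(-108) = -23263/27791/12332 + 45453/((106*(-108))) = -23263/27791*1/12332 + 45453/(-11448) = -23263/342718612 + 45453*(-1/11448) = -23263/342718612 - 15151/3816 = -1298154615505/326953555848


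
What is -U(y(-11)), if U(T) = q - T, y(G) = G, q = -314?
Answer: 303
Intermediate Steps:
U(T) = -314 - T
-U(y(-11)) = -(-314 - 1*(-11)) = -(-314 + 11) = -1*(-303) = 303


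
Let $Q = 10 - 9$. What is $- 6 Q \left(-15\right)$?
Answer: $90$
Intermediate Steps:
$Q = 1$
$- 6 Q \left(-15\right) = \left(-6\right) 1 \left(-15\right) = \left(-6\right) \left(-15\right) = 90$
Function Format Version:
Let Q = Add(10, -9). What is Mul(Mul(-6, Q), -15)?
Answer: 90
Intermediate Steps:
Q = 1
Mul(Mul(-6, Q), -15) = Mul(Mul(-6, 1), -15) = Mul(-6, -15) = 90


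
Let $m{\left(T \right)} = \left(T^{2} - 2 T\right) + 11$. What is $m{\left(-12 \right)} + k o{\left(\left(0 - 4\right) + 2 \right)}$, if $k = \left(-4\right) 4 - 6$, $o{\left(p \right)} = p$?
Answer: $223$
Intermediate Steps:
$m{\left(T \right)} = 11 + T^{2} - 2 T$
$k = -22$ ($k = -16 - 6 = -22$)
$m{\left(-12 \right)} + k o{\left(\left(0 - 4\right) + 2 \right)} = \left(11 + \left(-12\right)^{2} - -24\right) - 22 \left(\left(0 - 4\right) + 2\right) = \left(11 + 144 + 24\right) - 22 \left(-4 + 2\right) = 179 - -44 = 179 + 44 = 223$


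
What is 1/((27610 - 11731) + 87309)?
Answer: 1/103188 ≈ 9.6911e-6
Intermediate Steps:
1/((27610 - 11731) + 87309) = 1/(15879 + 87309) = 1/103188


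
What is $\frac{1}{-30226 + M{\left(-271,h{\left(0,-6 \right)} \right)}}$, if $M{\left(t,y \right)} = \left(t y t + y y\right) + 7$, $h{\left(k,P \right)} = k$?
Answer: $- \frac{1}{30219} \approx -3.3092 \cdot 10^{-5}$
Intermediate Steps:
$M{\left(t,y \right)} = 7 + y^{2} + y t^{2}$ ($M{\left(t,y \right)} = \left(y t^{2} + y^{2}\right) + 7 = \left(y^{2} + y t^{2}\right) + 7 = 7 + y^{2} + y t^{2}$)
$\frac{1}{-30226 + M{\left(-271,h{\left(0,-6 \right)} \right)}} = \frac{1}{-30226 + \left(7 + 0^{2} + 0 \left(-271\right)^{2}\right)} = \frac{1}{-30226 + \left(7 + 0 + 0 \cdot 73441\right)} = \frac{1}{-30226 + \left(7 + 0 + 0\right)} = \frac{1}{-30226 + 7} = \frac{1}{-30219} = - \frac{1}{30219}$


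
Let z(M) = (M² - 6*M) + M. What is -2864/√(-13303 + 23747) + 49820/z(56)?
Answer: 12455/714 - 1432*√2611/2611 ≈ -10.581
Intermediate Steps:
z(M) = M² - 5*M
-2864/√(-13303 + 23747) + 49820/z(56) = -2864/√(-13303 + 23747) + 49820/((56*(-5 + 56))) = -2864*√2611/5222 + 49820/((56*51)) = -2864*√2611/5222 + 49820/2856 = -1432*√2611/2611 + 49820*(1/2856) = -1432*√2611/2611 + 12455/714 = 12455/714 - 1432*√2611/2611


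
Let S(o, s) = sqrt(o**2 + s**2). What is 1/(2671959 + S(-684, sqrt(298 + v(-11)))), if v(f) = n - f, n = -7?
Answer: 2671959/7139364429523 - sqrt(468158)/7139364429523 ≈ 3.7416e-7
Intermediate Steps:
v(f) = -7 - f
1/(2671959 + S(-684, sqrt(298 + v(-11)))) = 1/(2671959 + sqrt((-684)**2 + (sqrt(298 + (-7 - 1*(-11))))**2)) = 1/(2671959 + sqrt(467856 + (sqrt(298 + (-7 + 11)))**2)) = 1/(2671959 + sqrt(467856 + (sqrt(298 + 4))**2)) = 1/(2671959 + sqrt(467856 + (sqrt(302))**2)) = 1/(2671959 + sqrt(467856 + 302)) = 1/(2671959 + sqrt(468158))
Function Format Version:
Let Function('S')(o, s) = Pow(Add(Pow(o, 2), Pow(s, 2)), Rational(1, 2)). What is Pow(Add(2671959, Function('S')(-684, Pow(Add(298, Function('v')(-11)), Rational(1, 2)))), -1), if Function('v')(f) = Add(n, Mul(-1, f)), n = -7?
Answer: Add(Rational(2671959, 7139364429523), Mul(Rational(-1, 7139364429523), Pow(468158, Rational(1, 2)))) ≈ 3.7416e-7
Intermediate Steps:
Function('v')(f) = Add(-7, Mul(-1, f))
Pow(Add(2671959, Function('S')(-684, Pow(Add(298, Function('v')(-11)), Rational(1, 2)))), -1) = Pow(Add(2671959, Pow(Add(Pow(-684, 2), Pow(Pow(Add(298, Add(-7, Mul(-1, -11))), Rational(1, 2)), 2)), Rational(1, 2))), -1) = Pow(Add(2671959, Pow(Add(467856, Pow(Pow(Add(298, Add(-7, 11)), Rational(1, 2)), 2)), Rational(1, 2))), -1) = Pow(Add(2671959, Pow(Add(467856, Pow(Pow(Add(298, 4), Rational(1, 2)), 2)), Rational(1, 2))), -1) = Pow(Add(2671959, Pow(Add(467856, Pow(Pow(302, Rational(1, 2)), 2)), Rational(1, 2))), -1) = Pow(Add(2671959, Pow(Add(467856, 302), Rational(1, 2))), -1) = Pow(Add(2671959, Pow(468158, Rational(1, 2))), -1)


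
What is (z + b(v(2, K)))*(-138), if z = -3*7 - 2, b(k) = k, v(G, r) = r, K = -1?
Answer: 3312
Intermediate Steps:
z = -23 (z = -21 - 2 = -23)
(z + b(v(2, K)))*(-138) = (-23 - 1)*(-138) = -24*(-138) = 3312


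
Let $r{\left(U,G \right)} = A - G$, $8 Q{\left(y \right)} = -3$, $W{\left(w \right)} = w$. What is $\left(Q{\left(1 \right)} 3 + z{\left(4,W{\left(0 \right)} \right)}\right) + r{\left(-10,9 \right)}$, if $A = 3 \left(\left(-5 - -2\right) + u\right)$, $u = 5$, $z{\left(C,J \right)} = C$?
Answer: $- \frac{1}{8} \approx -0.125$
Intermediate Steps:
$Q{\left(y \right)} = - \frac{3}{8}$ ($Q{\left(y \right)} = \frac{1}{8} \left(-3\right) = - \frac{3}{8}$)
$A = 6$ ($A = 3 \left(\left(-5 - -2\right) + 5\right) = 3 \left(\left(-5 + 2\right) + 5\right) = 3 \left(-3 + 5\right) = 3 \cdot 2 = 6$)
$r{\left(U,G \right)} = 6 - G$
$\left(Q{\left(1 \right)} 3 + z{\left(4,W{\left(0 \right)} \right)}\right) + r{\left(-10,9 \right)} = \left(\left(- \frac{3}{8}\right) 3 + 4\right) + \left(6 - 9\right) = \left(- \frac{9}{8} + 4\right) + \left(6 - 9\right) = \frac{23}{8} - 3 = - \frac{1}{8}$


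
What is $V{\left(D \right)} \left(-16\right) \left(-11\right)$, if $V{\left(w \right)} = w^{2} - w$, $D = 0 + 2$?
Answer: $352$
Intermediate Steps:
$D = 2$
$V{\left(D \right)} \left(-16\right) \left(-11\right) = 2 \left(-1 + 2\right) \left(-16\right) \left(-11\right) = 2 \cdot 1 \left(-16\right) \left(-11\right) = 2 \left(-16\right) \left(-11\right) = \left(-32\right) \left(-11\right) = 352$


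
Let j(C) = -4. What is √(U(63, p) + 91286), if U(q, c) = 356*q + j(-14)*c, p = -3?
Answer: √113726 ≈ 337.23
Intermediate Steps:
U(q, c) = -4*c + 356*q (U(q, c) = 356*q - 4*c = -4*c + 356*q)
√(U(63, p) + 91286) = √((-4*(-3) + 356*63) + 91286) = √((12 + 22428) + 91286) = √(22440 + 91286) = √113726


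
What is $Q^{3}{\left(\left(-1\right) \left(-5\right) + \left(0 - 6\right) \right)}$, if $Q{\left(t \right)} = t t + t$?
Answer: $0$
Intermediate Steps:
$Q{\left(t \right)} = t + t^{2}$ ($Q{\left(t \right)} = t^{2} + t = t + t^{2}$)
$Q^{3}{\left(\left(-1\right) \left(-5\right) + \left(0 - 6\right) \right)} = \left(\left(\left(-1\right) \left(-5\right) + \left(0 - 6\right)\right) \left(1 + \left(\left(-1\right) \left(-5\right) + \left(0 - 6\right)\right)\right)\right)^{3} = \left(\left(5 + \left(0 - 6\right)\right) \left(1 + \left(5 + \left(0 - 6\right)\right)\right)\right)^{3} = \left(\left(5 - 6\right) \left(1 + \left(5 - 6\right)\right)\right)^{3} = \left(- (1 - 1)\right)^{3} = \left(\left(-1\right) 0\right)^{3} = 0^{3} = 0$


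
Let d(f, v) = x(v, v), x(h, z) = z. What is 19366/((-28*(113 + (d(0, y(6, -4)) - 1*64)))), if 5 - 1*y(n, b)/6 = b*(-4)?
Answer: 9683/238 ≈ 40.685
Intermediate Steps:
y(n, b) = 30 + 24*b (y(n, b) = 30 - 6*b*(-4) = 30 - (-24)*b = 30 + 24*b)
d(f, v) = v
19366/((-28*(113 + (d(0, y(6, -4)) - 1*64)))) = 19366/((-28*(113 + ((30 + 24*(-4)) - 1*64)))) = 19366/((-28*(113 + ((30 - 96) - 64)))) = 19366/((-28*(113 + (-66 - 64)))) = 19366/((-28*(113 - 130))) = 19366/((-28*(-17))) = 19366/476 = 19366*(1/476) = 9683/238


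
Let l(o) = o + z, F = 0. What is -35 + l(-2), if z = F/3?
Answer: -37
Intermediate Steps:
z = 0 (z = 0/3 = 0*(1/3) = 0)
l(o) = o (l(o) = o + 0 = o)
-35 + l(-2) = -35 - 2 = -37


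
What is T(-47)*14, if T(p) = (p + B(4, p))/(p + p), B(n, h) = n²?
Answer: 217/47 ≈ 4.6170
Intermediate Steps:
T(p) = (16 + p)/(2*p) (T(p) = (p + 4²)/(p + p) = (p + 16)/((2*p)) = (16 + p)*(1/(2*p)) = (16 + p)/(2*p))
T(-47)*14 = ((½)*(16 - 47)/(-47))*14 = ((½)*(-1/47)*(-31))*14 = (31/94)*14 = 217/47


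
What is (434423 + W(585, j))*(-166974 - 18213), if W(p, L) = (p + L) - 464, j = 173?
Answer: -80503937079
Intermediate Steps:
W(p, L) = -464 + L + p (W(p, L) = (L + p) - 464 = -464 + L + p)
(434423 + W(585, j))*(-166974 - 18213) = (434423 + (-464 + 173 + 585))*(-166974 - 18213) = (434423 + 294)*(-185187) = 434717*(-185187) = -80503937079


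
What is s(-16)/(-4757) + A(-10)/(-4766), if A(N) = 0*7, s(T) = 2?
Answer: -2/4757 ≈ -0.00042043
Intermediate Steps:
A(N) = 0
s(-16)/(-4757) + A(-10)/(-4766) = 2/(-4757) + 0/(-4766) = 2*(-1/4757) + 0*(-1/4766) = -2/4757 + 0 = -2/4757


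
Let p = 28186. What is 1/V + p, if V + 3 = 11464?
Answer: 323039747/11461 ≈ 28186.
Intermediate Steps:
V = 11461 (V = -3 + 11464 = 11461)
1/V + p = 1/11461 + 28186 = 323039747/11461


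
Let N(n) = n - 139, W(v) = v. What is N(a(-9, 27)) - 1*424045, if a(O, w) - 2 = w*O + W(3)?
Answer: -424422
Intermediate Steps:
a(O, w) = 5 + O*w (a(O, w) = 2 + (w*O + 3) = 2 + (O*w + 3) = 2 + (3 + O*w) = 5 + O*w)
N(n) = -139 + n
N(a(-9, 27)) - 1*424045 = (-139 + (5 - 9*27)) - 1*424045 = (-139 + (5 - 243)) - 424045 = (-139 - 238) - 424045 = -377 - 424045 = -424422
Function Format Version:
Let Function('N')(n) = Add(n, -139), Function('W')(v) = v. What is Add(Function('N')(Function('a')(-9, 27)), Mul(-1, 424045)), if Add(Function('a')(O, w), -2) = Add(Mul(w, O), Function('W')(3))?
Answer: -424422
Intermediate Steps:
Function('a')(O, w) = Add(5, Mul(O, w)) (Function('a')(O, w) = Add(2, Add(Mul(w, O), 3)) = Add(2, Add(Mul(O, w), 3)) = Add(2, Add(3, Mul(O, w))) = Add(5, Mul(O, w)))
Function('N')(n) = Add(-139, n)
Add(Function('N')(Function('a')(-9, 27)), Mul(-1, 424045)) = Add(Add(-139, Add(5, Mul(-9, 27))), Mul(-1, 424045)) = Add(Add(-139, Add(5, -243)), -424045) = Add(Add(-139, -238), -424045) = Add(-377, -424045) = -424422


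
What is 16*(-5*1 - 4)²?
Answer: 1296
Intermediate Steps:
16*(-5*1 - 4)² = 16*(-5 - 4)² = 16*(-9)² = 16*81 = 1296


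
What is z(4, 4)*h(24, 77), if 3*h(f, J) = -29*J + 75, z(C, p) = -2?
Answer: 4316/3 ≈ 1438.7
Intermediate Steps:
h(f, J) = 25 - 29*J/3 (h(f, J) = (-29*J + 75)/3 = (75 - 29*J)/3 = 25 - 29*J/3)
z(4, 4)*h(24, 77) = -2*(25 - 29/3*77) = -2*(25 - 2233/3) = -2*(-2158/3) = 4316/3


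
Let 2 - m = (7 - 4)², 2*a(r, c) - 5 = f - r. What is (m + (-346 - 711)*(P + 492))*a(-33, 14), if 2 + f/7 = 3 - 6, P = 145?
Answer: -1009974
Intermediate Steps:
f = -35 (f = -14 + 7*(3 - 6) = -14 + 7*(-3) = -14 - 21 = -35)
a(r, c) = -15 - r/2 (a(r, c) = 5/2 + (-35 - r)/2 = 5/2 + (-35/2 - r/2) = -15 - r/2)
m = -7 (m = 2 - (7 - 4)² = 2 - 1*3² = 2 - 1*9 = 2 - 9 = -7)
(m + (-346 - 711)*(P + 492))*a(-33, 14) = (-7 + (-346 - 711)*(145 + 492))*(-15 - ½*(-33)) = (-7 - 1057*637)*(-15 + 33/2) = (-7 - 673309)*(3/2) = -673316*3/2 = -1009974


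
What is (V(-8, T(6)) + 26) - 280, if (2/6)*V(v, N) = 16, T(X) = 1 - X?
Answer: -206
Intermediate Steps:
V(v, N) = 48 (V(v, N) = 3*16 = 48)
(V(-8, T(6)) + 26) - 280 = (48 + 26) - 280 = 74 - 280 = -206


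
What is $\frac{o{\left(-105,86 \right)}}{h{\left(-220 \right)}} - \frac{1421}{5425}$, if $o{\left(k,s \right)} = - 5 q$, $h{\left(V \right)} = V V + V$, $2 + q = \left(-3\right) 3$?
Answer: $- \frac{177053}{678900} \approx -0.26079$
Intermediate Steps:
$q = -11$ ($q = -2 - 9 = -11$)
$h{\left(V \right)} = V + V^{2}$ ($h{\left(V \right)} = V^{2} + V = V + V^{2}$)
$o{\left(k,s \right)} = 55$ ($o{\left(k,s \right)} = \left(-5\right) \left(-11\right) = 55$)
$\frac{o{\left(-105,86 \right)}}{h{\left(-220 \right)}} - \frac{1421}{5425} = \frac{55}{\left(-220\right) \left(1 - 220\right)} - \frac{1421}{5425} = \frac{55}{\left(-220\right) \left(-219\right)} - \frac{203}{775} = \frac{55}{48180} - \frac{203}{775} = 55 \cdot \frac{1}{48180} - \frac{203}{775} = \frac{1}{876} - \frac{203}{775} = - \frac{177053}{678900}$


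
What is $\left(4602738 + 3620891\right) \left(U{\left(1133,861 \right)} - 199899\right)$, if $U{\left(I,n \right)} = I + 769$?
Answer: $-1628253871113$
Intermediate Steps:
$U{\left(I,n \right)} = 769 + I$
$\left(4602738 + 3620891\right) \left(U{\left(1133,861 \right)} - 199899\right) = \left(4602738 + 3620891\right) \left(\left(769 + 1133\right) - 199899\right) = 8223629 \left(1902 - 199899\right) = 8223629 \left(-197997\right) = -1628253871113$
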